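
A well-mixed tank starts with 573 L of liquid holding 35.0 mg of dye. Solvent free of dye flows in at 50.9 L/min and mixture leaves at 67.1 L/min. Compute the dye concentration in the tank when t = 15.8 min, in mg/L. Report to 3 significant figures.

Total volume: dV/dt = Q_in − Q_out = -16.200 L/min, so V(t) = 573 − 16.200 t and V(15.8) = 317.04 L.
Species balance (pure solvent in): dm/dt = −Q_out · m/V(t).
dm/m = −Q_out dt/(V₀ − 16.200 t); integrating gives ln(m/m₀) = −(Q_out/(Q_in−Q_out)) ln(V/V₀).
m = m₀ (V₀/V)^(Q_out/(Q_in−Q_out)) = 35.0 × (573/317.04)^(-4.1420) = 3.0159 mg.
C = m/V = 3.0159/317.04 = 0.0095126 mg/L.

0.00951 mg/L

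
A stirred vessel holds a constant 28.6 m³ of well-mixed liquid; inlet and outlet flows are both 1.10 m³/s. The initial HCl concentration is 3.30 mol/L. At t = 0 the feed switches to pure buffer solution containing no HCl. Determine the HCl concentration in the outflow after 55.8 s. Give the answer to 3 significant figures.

0.386 mol/L

Species balance on the tank: V dC/dt = Q(C_in − C).
So dC/dt = (C_in − C)/τ with τ = V/Q = 28.6/1.10 = 26.000 s.
This is linear first-order; C(t) = C_in + (C₀ − C_in) e^(−t/τ).
C(55.8) = 0 + (3.30 − 0)·e^(−55.8/26.000) = 0 + (3.3000)·0.11693 = 0.38588 mol/L.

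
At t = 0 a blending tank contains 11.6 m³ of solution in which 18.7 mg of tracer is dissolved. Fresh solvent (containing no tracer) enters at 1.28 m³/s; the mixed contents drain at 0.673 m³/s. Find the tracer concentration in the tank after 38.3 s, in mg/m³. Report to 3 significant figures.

0.158 mg/m³

Let m(t) be the amount of tracer. Volume: V(t) = V₀ + (Q_in − Q_out) t = 11.6 + 0.60700 t; V(38.3) = 34.848 m³.
No tracer enters, so dm/dt = −Q_out · (m/V).
dm/m = −Q_out dt/(V₀ + 0.60700 t); integrating gives ln(m/m₀) = −(Q_out/(Q_in−Q_out)) ln(V/V₀).
m = m₀ (V₀/V)^(Q_out/(Q_in−Q_out)) = 18.7 × (11.6/34.848)^(1.1087) = 5.5230 mg.
C = m/V = 5.5230/34.848 = 0.15849 mg/m³.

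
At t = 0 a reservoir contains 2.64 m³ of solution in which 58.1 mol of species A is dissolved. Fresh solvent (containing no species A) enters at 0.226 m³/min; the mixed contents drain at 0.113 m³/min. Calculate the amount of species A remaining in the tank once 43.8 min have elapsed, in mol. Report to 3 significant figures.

Total volume: dV/dt = Q_in − Q_out = 0.11300 m³/min, so V(t) = 2.64 + 0.11300 t and V(43.8) = 7.5894 m³.
Solute balance: dm/dt = 0 − Q_out C = −Q_out m/V(t).
dm/m = −Q_out dt/(V₀ + 0.11300 t); integrating gives ln(m/m₀) = −(Q_out/(Q_in−Q_out)) ln(V/V₀).
m = m₀ (V₀/V)^(Q_out/(Q_in−Q_out)) = 58.1 × (2.64/7.5894)^(1.0000) = 20.210 mol.

20.2 mol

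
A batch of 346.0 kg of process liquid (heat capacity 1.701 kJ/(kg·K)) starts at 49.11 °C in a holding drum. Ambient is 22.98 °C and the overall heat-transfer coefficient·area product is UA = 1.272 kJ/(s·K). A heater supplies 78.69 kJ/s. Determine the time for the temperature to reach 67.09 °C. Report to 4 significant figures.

323.7 s

Energy balance: M c_p dT/dt = −UA(T − T_amb) + Q̇.
τ = M c_p/UA = 462.693 s; T_ss = T_amb + Q̇/UA = 22.98 + 78.69/1.272 = 84.8432 °C.
T(t) = T_ss + (T₀ − T_ss)e^(−t/τ); set T = 67.09:
t = −τ ln[(T − T_ss)/(T₀ − T_ss)] = −462.693 · ln(0.496827) = 323.661 s.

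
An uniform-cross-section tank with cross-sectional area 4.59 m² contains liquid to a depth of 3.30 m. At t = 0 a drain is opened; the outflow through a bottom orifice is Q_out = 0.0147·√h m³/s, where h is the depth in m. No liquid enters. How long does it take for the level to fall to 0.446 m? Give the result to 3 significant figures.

717 s

With no inflow, A dh/dt = −0.0147 √h.
∫ h^(−1/2) dh = −(0.0147/A) ∫ dt, giving 2√h = 2√h₀ − (0.0147/A) t.
t = 2A(√h₀ − √h)/0.0147 = 2·4.59·(√3.30 − √0.446)/0.0147
  = 9.1800 × (1.8166 − 0.66783) / 0.0147 = 717.39 s.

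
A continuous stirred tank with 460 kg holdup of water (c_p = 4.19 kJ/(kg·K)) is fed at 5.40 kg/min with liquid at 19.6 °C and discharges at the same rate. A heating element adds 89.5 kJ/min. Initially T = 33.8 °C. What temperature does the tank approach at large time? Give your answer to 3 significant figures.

23.6 °C

M c_p dT/dt = ṁ c_p (T_in − T) + Q̇.
At steady state dT/dt = 0 ⇒ T_ss = T_in + Q̇/(ṁ c_p) = 19.6 + 89.5/(5.40·4.19) = 23.556 °C.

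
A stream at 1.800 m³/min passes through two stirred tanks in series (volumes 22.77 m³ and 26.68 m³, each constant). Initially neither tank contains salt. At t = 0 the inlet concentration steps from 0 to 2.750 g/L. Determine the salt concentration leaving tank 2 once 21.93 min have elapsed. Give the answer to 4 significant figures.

Each tank obeys Vᵢ dCᵢ/dt = Q(Cᵢ₋₁ − Cᵢ), so τᵢ = Vᵢ/Q.
τ₁ = 22.77/1.800 = 12.6500 min; τ₂ = 26.68/1.800 = 14.8222 min.
Tank 1: C₁ = C_in(1 − e^(−t/τ₁)). Tank 2 (τ₁ ≠ τ₂): C₂ = C_in[1 − (τ₁ e^(−t/τ₁) − τ₂ e^(−t/τ₂))/(τ₁ − τ₂)].
At t = 21.93: e^(−t/τ₁) = 0.176648, e^(−t/τ₂) = 0.227744.
C₂ = 2.750·[1 − (12.6500·0.176648 − 14.8222·0.227744)/(-2.17222)] = 2.750·0.474700 = 1.30542 g/L.

1.305 g/L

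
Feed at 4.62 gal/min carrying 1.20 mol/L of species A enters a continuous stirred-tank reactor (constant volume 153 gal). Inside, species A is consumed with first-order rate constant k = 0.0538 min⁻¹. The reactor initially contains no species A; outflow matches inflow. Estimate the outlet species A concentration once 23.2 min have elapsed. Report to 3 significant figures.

0.370 mol/L

V dC/dt = Q(C_in − C) − k V C.
dC/dt = (Q/V) C_in − (Q/V + k) C; effective rate a = Q/V + k = 0.030196 + 0.0538 = 0.083996 min⁻¹.
C_ss = Q C_in/(Q + kV) = 0.43139 mol/L; C(t) = C_ss + (C₀ − C_ss) e^(−a t).
C(23.2) = 0.43139 + (-0.43139)·e^(−0.083996·23.2) = 0.43139 + (-0.43139)·0.14246 = 0.36994 mol/L.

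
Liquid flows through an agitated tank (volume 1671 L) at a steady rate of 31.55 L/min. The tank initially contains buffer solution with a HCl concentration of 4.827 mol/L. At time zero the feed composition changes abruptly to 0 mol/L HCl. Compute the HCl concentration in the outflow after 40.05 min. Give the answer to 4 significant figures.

2.266 mol/L

Species balance on the tank: V dC/dt = Q(C_in − C).
So dC/dt = (C_in − C)/τ with τ = V/Q = 1671/31.55 = 52.9635 min.
This is linear first-order; C(t) = C_in + (C₀ − C_in) e^(−t/τ).
C(40.05) = 0 + (4.827 − 0)·e^(−40.05/52.9635) = 0 + (4.82700)·0.469456 = 2.26606 mol/L.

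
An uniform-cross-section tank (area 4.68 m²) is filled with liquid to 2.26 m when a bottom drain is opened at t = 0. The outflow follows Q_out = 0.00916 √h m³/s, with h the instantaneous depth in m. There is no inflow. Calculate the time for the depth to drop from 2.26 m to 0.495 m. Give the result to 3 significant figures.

Mass balance (ρ constant): A dh/dt = −0.00916 √h.
This is separable: 2 d(√h)/dt = −0.00916/A, so √h = √h₀ − (0.00916/(2A)) t.
t = 2A(√h₀ − √h)/0.00916 = 2·4.68·(√2.26 − √0.495)/0.00916
  = 9.3600 × (1.5033 − 0.70356) / 0.00916 = 817.23 s.

817 s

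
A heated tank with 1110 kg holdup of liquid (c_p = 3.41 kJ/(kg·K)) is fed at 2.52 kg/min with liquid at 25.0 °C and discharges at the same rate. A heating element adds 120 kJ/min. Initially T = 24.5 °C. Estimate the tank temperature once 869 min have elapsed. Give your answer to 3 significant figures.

37.0 °C

First-law balance (no shaft work): M c_p dT/dt = ṁ c_p (T_in − T) + 120.
Rearrange: dT/dt = (T_ss − T)/τ with τ = M/ṁ = 440.48 min and T_ss = T_in + Q̇/(ṁ c_p) = 38.965 °C.
Solution: T(t) = T_ss + (T₀ − T_ss) e^(−t/τ).
T(869) = 38.965 + (-14.465)·e^(−869/440.48) = 38.965 + (-14.465)·0.13906 = 36.953 °C.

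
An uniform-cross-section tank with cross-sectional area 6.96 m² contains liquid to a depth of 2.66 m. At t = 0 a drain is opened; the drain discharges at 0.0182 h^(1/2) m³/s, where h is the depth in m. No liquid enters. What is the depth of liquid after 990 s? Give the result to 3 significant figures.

0.113 m

With no inflow, A dh/dt = −0.0182 √h.
∫ h^(−1/2) dh = −(0.0182/A) ∫ dt, giving 2√h = 2√h₀ − (0.0182/A) t.
√h = √2.66 − 0.0182·990/(2·6.96) = 1.6310 − 1.2944 = 0.33655.
h = 0.33655² = 0.11327 m.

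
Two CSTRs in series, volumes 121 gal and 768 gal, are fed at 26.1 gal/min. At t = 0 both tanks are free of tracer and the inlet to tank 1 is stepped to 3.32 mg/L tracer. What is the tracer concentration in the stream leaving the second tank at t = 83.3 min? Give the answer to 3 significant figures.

3.09 mg/L

Species balance on tank i: dCᵢ/dt = (Cᵢ₋₁ − Cᵢ)/τᵢ with τᵢ = Vᵢ/Q.
τ₁ = 121/26.1 = 4.6360 min; τ₂ = 768/26.1 = 29.425 min.
Solving the cascade with C₁(0)=C₂(0)=0 gives C₂(t) = C_in[1 − (τ₁ e^(−t/τ₁) − τ₂ e^(−t/τ₂))/(τ₁ − τ₂)].
At t = 83.3: e^(−t/τ₁) = 1.5725e-08, e^(−t/τ₂) = 0.058960.
C₂ = 3.32·[1 − (4.6360·1.5725e-08 − 29.425·0.058960)/(-24.789)] = 3.32·0.93001 = 3.0876 mg/L.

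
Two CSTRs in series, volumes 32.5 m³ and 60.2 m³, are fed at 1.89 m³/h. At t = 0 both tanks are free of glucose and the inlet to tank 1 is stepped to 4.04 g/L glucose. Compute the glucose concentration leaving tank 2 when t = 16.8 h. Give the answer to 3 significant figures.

Each tank obeys Vᵢ dCᵢ/dt = Q(Cᵢ₋₁ − Cᵢ), so τᵢ = Vᵢ/Q.
τ₁ = 32.5/1.89 = 17.196 h; τ₂ = 60.2/1.89 = 31.852 h.
Solving the cascade with C₁(0)=C₂(0)=0 gives C₂(t) = C_in[1 − (τ₁ e^(−t/τ₁) − τ₂ e^(−t/τ₂))/(τ₁ − τ₂)].
At t = 16.8: e^(−t/τ₁) = 0.37644, e^(−t/τ₂) = 0.59011.
C₂ = 4.04·[1 − (17.196·0.37644 − 31.852·0.59011)/(-14.656)] = 4.04·0.15919 = 0.64314 g/L.

0.643 g/L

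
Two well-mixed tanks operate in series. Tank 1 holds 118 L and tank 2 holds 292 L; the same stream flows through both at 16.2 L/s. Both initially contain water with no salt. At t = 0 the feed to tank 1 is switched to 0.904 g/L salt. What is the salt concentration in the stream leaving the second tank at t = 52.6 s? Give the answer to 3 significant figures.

Each tank obeys Vᵢ dCᵢ/dt = Q(Cᵢ₋₁ − Cᵢ), so τᵢ = Vᵢ/Q.
τ₁ = 118/16.2 = 7.2840 s; τ₂ = 292/16.2 = 18.025 s.
Solving the cascade with C₁(0)=C₂(0)=0 gives C₂(t) = C_in[1 − (τ₁ e^(−t/τ₁) − τ₂ e^(−t/τ₂))/(τ₁ − τ₂)].
At t = 52.6: e^(−t/τ₁) = 0.00073081, e^(−t/τ₂) = 0.054030.
C₂ = 0.904·[1 − (7.2840·0.00073081 − 18.025·0.054030)/(-10.741)] = 0.904·0.90982 = 0.82248 g/L.

0.822 g/L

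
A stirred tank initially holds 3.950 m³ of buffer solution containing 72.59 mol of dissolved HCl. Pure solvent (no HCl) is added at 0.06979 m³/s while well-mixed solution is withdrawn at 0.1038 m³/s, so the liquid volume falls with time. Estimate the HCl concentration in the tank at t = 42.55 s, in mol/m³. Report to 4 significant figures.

7.205 mol/m³

Total volume: dV/dt = Q_in − Q_out = -0.0340100 m³/s, so V(t) = 3.950 − 0.0340100 t and V(42.55) = 2.50287 m³.
Species balance (pure solvent in): dm/dt = −Q_out · m/V(t).
dm/m = −Q_out dt/(V₀ − 0.0340100 t); integrating gives ln(m/m₀) = −(Q_out/(Q_in−Q_out)) ln(V/V₀).
m = m₀ (V₀/V)^(Q_out/(Q_in−Q_out)) = 72.59 × (3.950/2.50287)^(-3.05204) = 18.0339 mol.
C = m/V = 18.0339/2.50287 = 7.20528 mol/m³.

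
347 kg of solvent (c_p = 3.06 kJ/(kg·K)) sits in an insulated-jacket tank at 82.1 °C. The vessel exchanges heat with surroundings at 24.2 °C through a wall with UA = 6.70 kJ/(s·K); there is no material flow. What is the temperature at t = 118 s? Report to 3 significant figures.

51.7 °C

M c_p dT/dt = −UA(T − T_amb).
dT/dt = (T_ss − T)/τ with T_ss = T_amb = 24.200 °C, τ = M c_p/UA = 347·3.06/6.70 = 158.48 s.
Integrating: T(t) = T_ss + (T₀ − T_ss) e^(−t/τ).
T(118) = 24.200 + (57.900)·0.47494 = 51.699 °C.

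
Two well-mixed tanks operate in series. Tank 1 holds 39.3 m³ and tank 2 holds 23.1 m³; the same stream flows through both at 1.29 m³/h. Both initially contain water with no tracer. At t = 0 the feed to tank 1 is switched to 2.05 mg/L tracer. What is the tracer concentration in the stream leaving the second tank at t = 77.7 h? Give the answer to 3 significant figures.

Each tank obeys Vᵢ dCᵢ/dt = Q(Cᵢ₋₁ − Cᵢ), so τᵢ = Vᵢ/Q.
τ₁ = 39.3/1.29 = 30.465 h; τ₂ = 23.1/1.29 = 17.907 h.
Tank 1: C₁ = C_in(1 − e^(−t/τ₁)). Tank 2 (τ₁ ≠ τ₂): C₂ = C_in[1 − (τ₁ e^(−t/τ₁) − τ₂ e^(−t/τ₂))/(τ₁ − τ₂)].
At t = 77.7: e^(−t/τ₁) = 0.078046, e^(−t/τ₂) = 0.013048.
C₂ = 2.05·[1 − (30.465·0.078046 − 17.907·0.013048)/(12.558)] = 2.05·0.82927 = 1.7000 mg/L.

1.70 mg/L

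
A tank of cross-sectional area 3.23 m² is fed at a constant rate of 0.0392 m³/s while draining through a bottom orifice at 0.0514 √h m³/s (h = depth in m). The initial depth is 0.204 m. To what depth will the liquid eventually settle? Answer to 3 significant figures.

0.582 m

Volume balance on the tank: A dh/dt = Q_in − 0.0514 √h. At steady state dh/dt = 0:
Q_in = 0.0514 √h_ss ⇒ √h_ss = 0.0392/0.0514 = 0.76265.
h_ss = 0.76265² = 0.58163 m. (Since h₀ = 0.204 m < h_ss, the level will rise toward this value.)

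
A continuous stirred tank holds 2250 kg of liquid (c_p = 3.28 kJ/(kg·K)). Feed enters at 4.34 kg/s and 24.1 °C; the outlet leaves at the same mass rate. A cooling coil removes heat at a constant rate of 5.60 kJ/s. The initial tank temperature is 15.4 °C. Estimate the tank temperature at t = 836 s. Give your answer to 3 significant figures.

22.1 °C

Heat balance on the well-mixed liquid: M c_p dT/dt = ṁ c_p (T_in − T) − 5.60.
Rearrange: dT/dt = (T_ss − T)/τ with τ = M/ṁ = 518.43 s and T_ss = T_in − Q̇/(ṁ c_p) = 23.707 °C.
This is linear first-order; T(t) = T_ss + (T₀ − T_ss) e^(−t/τ).
T(836) = 23.707 + (-8.3066)·e^(−836/518.43) = 23.707 + (-8.3066)·0.19938 = 22.050 °C.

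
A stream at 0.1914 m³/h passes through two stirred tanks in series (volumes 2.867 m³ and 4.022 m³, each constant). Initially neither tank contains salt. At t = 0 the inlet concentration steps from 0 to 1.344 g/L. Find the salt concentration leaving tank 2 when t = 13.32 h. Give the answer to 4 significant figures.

0.2321 g/L

Species balance on tank i: dCᵢ/dt = (Cᵢ₋₁ − Cᵢ)/τᵢ with τᵢ = Vᵢ/Q.
τ₁ = 2.867/0.1914 = 14.9791 h; τ₂ = 4.022/0.1914 = 21.0136 h.
Tank 1: C₁ = C_in(1 − e^(−t/τ₁)). Tank 2 (τ₁ ≠ τ₂): C₂ = C_in[1 − (τ₁ e^(−t/τ₁) − τ₂ e^(−t/τ₂))/(τ₁ − τ₂)].
At t = 13.32: e^(−t/τ₁) = 0.410968, e^(−t/τ₂) = 0.530532.
C₂ = 1.344·[1 − (14.9791·0.410968 − 21.0136·0.530532)/(-6.03448)] = 1.344·0.172682 = 0.232085 g/L.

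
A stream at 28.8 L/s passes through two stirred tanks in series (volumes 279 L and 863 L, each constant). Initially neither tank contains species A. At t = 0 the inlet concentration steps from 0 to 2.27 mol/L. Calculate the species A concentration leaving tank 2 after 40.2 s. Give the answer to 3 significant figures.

1.41 mol/L

Each tank obeys Vᵢ dCᵢ/dt = Q(Cᵢ₋₁ − Cᵢ), so τᵢ = Vᵢ/Q.
τ₁ = 279/28.8 = 9.6875 s; τ₂ = 863/28.8 = 29.965 s.
Solving the cascade with C₁(0)=C₂(0)=0 gives C₂(t) = C_in[1 − (τ₁ e^(−t/τ₁) − τ₂ e^(−t/τ₂))/(τ₁ − τ₂)].
At t = 40.2: e^(−t/τ₁) = 0.015770, e^(−t/τ₂) = 0.26144.
C₂ = 2.27·[1 − (9.6875·0.015770 − 29.965·0.26144)/(-20.278)] = 2.27·0.62119 = 1.4101 mol/L.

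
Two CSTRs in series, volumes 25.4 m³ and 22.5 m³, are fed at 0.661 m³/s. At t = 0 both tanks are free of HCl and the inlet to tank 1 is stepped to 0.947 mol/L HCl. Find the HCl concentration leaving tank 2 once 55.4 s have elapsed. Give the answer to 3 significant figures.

Species balance on tank i: dCᵢ/dt = (Cᵢ₋₁ − Cᵢ)/τᵢ with τᵢ = Vᵢ/Q.
τ₁ = 25.4/0.661 = 38.427 s; τ₂ = 22.5/0.661 = 34.039 s.
Tank 1: C₁ = C_in(1 − e^(−t/τ₁)). Tank 2 (τ₁ ≠ τ₂): C₂ = C_in[1 − (τ₁ e^(−t/τ₁) − τ₂ e^(−t/τ₂))/(τ₁ − τ₂)].
At t = 55.4: e^(−t/τ₁) = 0.23652, e^(−t/τ₂) = 0.19641.
C₂ = 0.947·[1 − (38.427·0.23652 − 34.039·0.19641)/(4.3873)] = 0.947·0.45229 = 0.42832 mol/L.

0.428 mol/L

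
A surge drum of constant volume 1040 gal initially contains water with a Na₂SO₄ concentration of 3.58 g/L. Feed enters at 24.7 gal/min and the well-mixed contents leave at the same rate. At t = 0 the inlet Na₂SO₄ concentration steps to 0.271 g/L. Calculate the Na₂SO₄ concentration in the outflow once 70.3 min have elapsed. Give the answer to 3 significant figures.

0.894 g/L

Transient balance on the dissolved component: V dC/dt = Q(C_in − C).
Time constant τ = V/Q = 1040/24.7 = 42.105 min.
This is linear first-order; C(t) = C_in + (C₀ − C_in) e^(−t/τ).
C(70.3) = 0.271 + (3.58 − 0.271)·e^(−70.3/42.105) = 0.271 + (3.3090)·0.18832 = 0.89414 g/L.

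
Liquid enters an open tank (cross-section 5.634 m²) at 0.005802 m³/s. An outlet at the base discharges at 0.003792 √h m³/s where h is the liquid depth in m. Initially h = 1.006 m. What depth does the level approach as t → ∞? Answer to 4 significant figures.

2.341 m

A dh/dt = Q_in − 0.003792 √h. Steady state requires inflow = outflow:
Q_in = 0.003792 √h_ss ⇒ √h_ss = 0.005802/0.003792 = 1.53006.
h_ss = 1.53006² = 2.34109 m. (Since h₀ = 1.006 m < h_ss, the level will rise toward this value.)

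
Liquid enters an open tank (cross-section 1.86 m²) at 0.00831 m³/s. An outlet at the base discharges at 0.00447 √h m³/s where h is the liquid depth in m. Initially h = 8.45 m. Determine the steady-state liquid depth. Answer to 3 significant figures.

3.46 m

Unsteady balance on liquid volume: A dh/dt = Q_in − 0.00447 √h. At steady state dh/dt = 0:
Q_in = 0.00447 √h_ss ⇒ √h_ss = 0.00831/0.00447 = 1.8591.
h_ss = 1.8591² = 3.4561 m. (Since h₀ = 8.45 m > h_ss, the level will fall toward this value.)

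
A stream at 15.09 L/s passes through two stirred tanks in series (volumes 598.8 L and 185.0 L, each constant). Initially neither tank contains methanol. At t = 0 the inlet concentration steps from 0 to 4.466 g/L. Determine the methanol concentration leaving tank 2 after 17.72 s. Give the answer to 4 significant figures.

0.8015 g/L

Each tank obeys Vᵢ dCᵢ/dt = Q(Cᵢ₋₁ − Cᵢ), so τᵢ = Vᵢ/Q.
τ₁ = 598.8/15.09 = 39.6819 s; τ₂ = 185.0/15.09 = 12.2598 s.
Tank 1: C₁ = C_in(1 − e^(−t/τ₁)). Tank 2 (τ₁ ≠ τ₂): C₂ = C_in[1 − (τ₁ e^(−t/τ₁) − τ₂ e^(−t/τ₂))/(τ₁ − τ₂)].
At t = 17.72: e^(−t/τ₁) = 0.639831, e^(−t/τ₂) = 0.235657.
C₂ = 4.466·[1 − (39.6819·0.639831 − 12.2598·0.235657)/(27.4221)] = 4.466·0.179473 = 0.801524 g/L.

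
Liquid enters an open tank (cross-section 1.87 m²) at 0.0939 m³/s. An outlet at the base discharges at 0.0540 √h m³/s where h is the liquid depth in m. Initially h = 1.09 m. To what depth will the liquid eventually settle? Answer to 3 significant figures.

Accumulation of liquid (constant cross-section A): A dh/dt = Q_in − 0.0540 √h. At steady state dh/dt = 0:
Q_in = 0.0540 √h_ss ⇒ √h_ss = 0.0939/0.0540 = 1.7389.
h_ss = 1.7389² = 3.0237 m. (Since h₀ = 1.09 m < h_ss, the level will rise toward this value.)

3.02 m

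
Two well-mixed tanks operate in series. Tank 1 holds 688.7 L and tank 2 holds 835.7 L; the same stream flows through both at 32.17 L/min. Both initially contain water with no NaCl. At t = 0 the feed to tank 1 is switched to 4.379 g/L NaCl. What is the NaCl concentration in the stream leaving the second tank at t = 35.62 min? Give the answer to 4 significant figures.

Each tank obeys Vᵢ dCᵢ/dt = Q(Cᵢ₋₁ − Cᵢ), so τᵢ = Vᵢ/Q.
τ₁ = 688.7/32.17 = 21.4081 min; τ₂ = 835.7/32.17 = 25.9776 min.
Tank 1: C₁ = C_in(1 − e^(−t/τ₁)). Tank 2 (τ₁ ≠ τ₂): C₂ = C_in[1 − (τ₁ e^(−t/τ₁) − τ₂ e^(−t/τ₂))/(τ₁ − τ₂)].
At t = 35.62: e^(−t/τ₁) = 0.189408, e^(−t/τ₂) = 0.253807.
C₂ = 4.379·[1 − (21.4081·0.189408 − 25.9776·0.253807)/(-4.56947)] = 4.379·0.444480 = 1.94638 g/L.

1.946 g/L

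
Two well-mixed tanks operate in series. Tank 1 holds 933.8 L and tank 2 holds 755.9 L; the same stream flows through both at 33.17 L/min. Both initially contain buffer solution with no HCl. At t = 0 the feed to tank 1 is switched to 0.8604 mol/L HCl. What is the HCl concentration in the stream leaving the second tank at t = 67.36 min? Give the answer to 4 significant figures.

0.6379 mol/L

Time constants: τᵢ = Vᵢ/Q for each well-mixed tank.
τ₁ = 933.8/33.17 = 28.1519 min; τ₂ = 755.9/33.17 = 22.7887 min.
Tank 1: C₁ = C_in(1 − e^(−t/τ₁)). Tank 2 (τ₁ ≠ τ₂): C₂ = C_in[1 − (τ₁ e^(−t/τ₁) − τ₂ e^(−t/τ₂))/(τ₁ − τ₂)].
At t = 67.36: e^(−t/τ₁) = 0.0913799, e^(−t/τ₂) = 0.0520341.
C₂ = 0.8604·[1 − (28.1519·0.0913799 − 22.7887·0.0520341)/(5.36328)] = 0.8604·0.741439 = 0.637934 mol/L.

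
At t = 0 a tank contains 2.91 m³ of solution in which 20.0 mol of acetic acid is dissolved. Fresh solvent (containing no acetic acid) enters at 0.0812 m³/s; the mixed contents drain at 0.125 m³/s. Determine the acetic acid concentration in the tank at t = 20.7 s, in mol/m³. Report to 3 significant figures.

3.44 mol/m³

Let m(t) be the amount of acetic acid. Volume: V(t) = V₀ + (Q_in − Q_out) t = 2.91 − 0.043800 t; V(20.7) = 2.0033 m³.
Solute balance: dm/dt = 0 − Q_out C = −Q_out m/V(t).
Separate: dm/m = −Q_out dt/V(t) ⇒ ln(m/m₀) = −(Q_out/(Q_in−Q_out)) ln(V/V₀).
m = m₀ (V₀/V)^(Q_out/(Q_in−Q_out)) = 20.0 × (2.91/2.0033)^(-2.8539) = 6.8914 mol.
C = m/V = 6.8914/2.0033 = 3.4399 mol/m³.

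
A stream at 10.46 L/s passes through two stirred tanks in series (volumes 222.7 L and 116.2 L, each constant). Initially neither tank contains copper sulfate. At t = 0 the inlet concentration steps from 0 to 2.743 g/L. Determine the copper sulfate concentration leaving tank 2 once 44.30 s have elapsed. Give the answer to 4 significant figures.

Time constants: τᵢ = Vᵢ/Q for each well-mixed tank.
τ₁ = 222.7/10.46 = 21.2906 s; τ₂ = 116.2/10.46 = 11.1090 s.
Tank 1: C₁ = C_in(1 − e^(−t/τ₁)). Tank 2 (τ₁ ≠ τ₂): C₂ = C_in[1 − (τ₁ e^(−t/τ₁) − τ₂ e^(−t/τ₂))/(τ₁ − τ₂)].
At t = 44.30: e^(−t/τ₁) = 0.124839, e^(−t/τ₂) = 0.0185412.
C₂ = 2.743·[1 − (21.2906·0.124839 − 11.1090·0.0185412)/(10.1816)] = 2.743·0.759181 = 2.08243 g/L.

2.082 g/L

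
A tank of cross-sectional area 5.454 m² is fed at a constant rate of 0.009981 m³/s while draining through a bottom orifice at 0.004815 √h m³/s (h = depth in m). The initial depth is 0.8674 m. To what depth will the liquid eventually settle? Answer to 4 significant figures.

A dh/dt = Q_in − 0.004815 √h. Steady state requires inflow = outflow:
Q_in = 0.004815 √h_ss ⇒ √h_ss = 0.009981/0.004815 = 2.07290.
h_ss = 2.07290² = 4.29690 m. (Since h₀ = 0.8674 m < h_ss, the level will rise toward this value.)

4.297 m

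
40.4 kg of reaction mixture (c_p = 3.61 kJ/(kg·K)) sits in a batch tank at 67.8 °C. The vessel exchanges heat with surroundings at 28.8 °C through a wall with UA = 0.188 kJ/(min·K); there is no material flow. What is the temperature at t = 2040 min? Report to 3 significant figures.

31.6 °C

Heat balance on the well-mixed liquid: M c_p dT/dt = −UA(T − T_amb).
dT/dt = (T_ss − T)/τ with T_ss = T_amb = 28.800 °C, τ = M c_p/UA = 40.4·3.61/0.188 = 775.77 min.
Integrating: T(t) = T_ss + (T₀ − T_ss) e^(−t/τ).
T(2040) = 28.800 + (39.000)·0.072103 = 31.612 °C.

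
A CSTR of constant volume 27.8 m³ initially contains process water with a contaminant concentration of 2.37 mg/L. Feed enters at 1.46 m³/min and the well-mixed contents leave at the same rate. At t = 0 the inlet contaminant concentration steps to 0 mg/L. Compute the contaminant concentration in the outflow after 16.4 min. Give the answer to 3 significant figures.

Unsteady species balance (constant V, well mixed): V dC/dt = Q(C_in − C).
Time constant τ = V/Q = 27.8/1.46 = 19.041 min.
This is linear first-order; C(t) = C_in + (C₀ − C_in) e^(−t/τ).
C(16.4) = 0 + (2.37 − 0)·e^(−16.4/19.041) = 0 + (2.3700)·0.42261 = 1.0016 mg/L.

1.00 mg/L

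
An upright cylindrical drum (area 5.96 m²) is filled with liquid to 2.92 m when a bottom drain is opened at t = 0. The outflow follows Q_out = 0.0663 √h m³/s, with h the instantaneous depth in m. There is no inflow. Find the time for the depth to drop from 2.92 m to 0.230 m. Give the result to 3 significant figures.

With no inflow, A dh/dt = −0.0663 √h.
Separate and integrate: 2(√h − √h₀) = −(0.0663/A) t.
t = 2A(√h₀ − √h)/0.0663 = 2·5.96·(√2.92 − √0.230)/0.0663
  = 11.920 × (1.7088 − 0.47958) / 0.0663 = 221.00 s.

221 s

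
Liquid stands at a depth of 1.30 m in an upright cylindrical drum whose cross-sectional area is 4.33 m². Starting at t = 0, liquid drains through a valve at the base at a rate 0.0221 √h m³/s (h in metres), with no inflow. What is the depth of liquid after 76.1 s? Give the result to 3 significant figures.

0.895 m

With no inflow, A dh/dt = −0.0221 √h.
This is separable: 2 d(√h)/dt = −0.0221/A, so √h = √h₀ − (0.0221/(2A)) t.
√h = √1.30 − 0.0221·76.1/(2·4.33) = 1.1402 − 0.19420 = 0.94597.
h = 0.94597² = 0.89486 m.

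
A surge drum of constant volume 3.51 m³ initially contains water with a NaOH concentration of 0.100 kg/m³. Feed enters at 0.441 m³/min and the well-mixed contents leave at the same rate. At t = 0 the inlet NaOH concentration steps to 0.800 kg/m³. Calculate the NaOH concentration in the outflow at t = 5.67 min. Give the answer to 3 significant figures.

0.457 kg/m³

Mass balance on the solute (V constant): V dC/dt = Q(C_in − C).
Time constant τ = V/Q = 3.51/0.441 = 7.9592 min.
Integrating: C(t) = C_in + (C₀ − C_in) e^(−t/τ).
C(5.67) = 0.800 + (0.100 − 0.800)·e^(−5.67/7.9592) = 0.800 + (-0.70000)·0.49047 = 0.45667 kg/m³.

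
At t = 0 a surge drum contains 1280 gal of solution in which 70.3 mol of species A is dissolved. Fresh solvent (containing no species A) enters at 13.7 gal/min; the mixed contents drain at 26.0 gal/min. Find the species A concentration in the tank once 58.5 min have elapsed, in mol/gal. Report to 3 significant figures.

0.0219 mol/gal

Total volume: dV/dt = Q_in − Q_out = -12.300 gal/min, so V(t) = 1280 − 12.300 t and V(58.5) = 560.45 gal.
Solute balance: dm/dt = 0 − Q_out C = −Q_out m/V(t).
Separate: dm/m = −Q_out dt/V(t) ⇒ ln(m/m₀) = −(Q_out/(Q_in−Q_out)) ln(V/V₀).
m = m₀ (V₀/V)^(Q_out/(Q_in−Q_out)) = 70.3 × (1280/560.45)^(-2.1138) = 12.268 mol.
C = m/V = 12.268/560.45 = 0.021890 mol/gal.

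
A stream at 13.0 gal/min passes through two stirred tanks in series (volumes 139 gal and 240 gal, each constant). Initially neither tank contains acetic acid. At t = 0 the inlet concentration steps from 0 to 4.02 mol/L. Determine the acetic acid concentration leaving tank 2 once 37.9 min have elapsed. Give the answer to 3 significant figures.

Time constants: τᵢ = Vᵢ/Q for each well-mixed tank.
τ₁ = 139/13.0 = 10.692 min; τ₂ = 240/13.0 = 18.462 min.
Tank 1: C₁ = C_in(1 − e^(−t/τ₁)). Tank 2 (τ₁ ≠ τ₂): C₂ = C_in[1 − (τ₁ e^(−t/τ₁) − τ₂ e^(−t/τ₂))/(τ₁ − τ₂)].
At t = 37.9: e^(−t/τ₁) = 0.028880, e^(−t/τ₂) = 0.12836.
C₂ = 4.02·[1 − (10.692·0.028880 − 18.462·0.12836)/(-7.7692)] = 4.02·0.73473 = 2.9536 mol/L.

2.95 mol/L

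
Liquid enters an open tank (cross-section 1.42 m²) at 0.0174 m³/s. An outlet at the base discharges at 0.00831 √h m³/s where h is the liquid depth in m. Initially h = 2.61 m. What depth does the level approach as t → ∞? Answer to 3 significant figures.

Level balance: A dh/dt = 0.0174 − 0.00831 √h. Setting dh/dt = 0:
Q_in = 0.00831 √h_ss ⇒ √h_ss = 0.0174/0.00831 = 2.0939.
h_ss = 2.0939² = 4.3843 m. (Since h₀ = 2.61 m < h_ss, the level will rise toward this value.)

4.38 m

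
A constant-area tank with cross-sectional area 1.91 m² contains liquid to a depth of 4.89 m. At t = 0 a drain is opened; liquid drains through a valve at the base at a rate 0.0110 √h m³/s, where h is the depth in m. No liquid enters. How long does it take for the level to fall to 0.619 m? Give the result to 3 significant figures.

495 s

With no inflow, A dh/dt = −0.0110 √h.
∫ h^(−1/2) dh = −(0.0110/A) ∫ dt, giving 2√h = 2√h₀ − (0.0110/A) t.
t = 2A(√h₀ − √h)/0.0110 = 2·1.91·(√4.89 − √0.619)/0.0110
  = 3.8200 × (2.2113 − 0.78677) / 0.0110 = 494.71 s.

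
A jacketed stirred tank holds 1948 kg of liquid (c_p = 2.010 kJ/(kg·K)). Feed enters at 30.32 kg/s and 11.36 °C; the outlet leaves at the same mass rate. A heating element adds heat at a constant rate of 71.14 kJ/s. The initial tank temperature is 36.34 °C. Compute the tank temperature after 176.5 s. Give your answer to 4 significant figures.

14.05 °C

M c_p dT/dt = ṁ c_p (T_in − T) + Q̇.
Rearrange: dT/dt = (T_ss − T)/τ with τ = M/ṁ = 64.2480 s and T_ss = T_in + Q̇/(ṁ c_p) = 12.5273 °C.
Integrating: T(t) = T_ss + (T₀ − T_ss) e^(−t/τ).
T(176.5) = 12.5273 + (23.8127)·e^(−176.5/64.2480) = 12.5273 + (23.8127)·0.0641093 = 14.0539 °C.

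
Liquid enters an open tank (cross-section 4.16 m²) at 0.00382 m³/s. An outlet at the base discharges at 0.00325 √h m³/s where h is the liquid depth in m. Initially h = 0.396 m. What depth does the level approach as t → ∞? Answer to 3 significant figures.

1.38 m

A dh/dt = Q_in − 0.00325 √h. Steady state requires inflow = outflow:
Q_in = 0.00325 √h_ss ⇒ √h_ss = 0.00382/0.00325 = 1.1754.
h_ss = 1.1754² = 1.3815 m. (Since h₀ = 0.396 m < h_ss, the level will rise toward this value.)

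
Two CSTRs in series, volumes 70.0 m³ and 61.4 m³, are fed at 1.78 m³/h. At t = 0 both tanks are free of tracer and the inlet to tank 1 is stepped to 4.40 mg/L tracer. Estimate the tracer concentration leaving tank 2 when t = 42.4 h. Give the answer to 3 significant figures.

1.41 mg/L

Time constants: τᵢ = Vᵢ/Q for each well-mixed tank.
τ₁ = 70.0/1.78 = 39.326 h; τ₂ = 61.4/1.78 = 34.494 h.
Tank 1: C₁ = C_in(1 − e^(−t/τ₁)). Tank 2 (τ₁ ≠ τ₂): C₂ = C_in[1 − (τ₁ e^(−t/τ₁) − τ₂ e^(−t/τ₂))/(τ₁ − τ₂)].
At t = 42.4: e^(−t/τ₁) = 0.34022, e^(−t/τ₂) = 0.29253.
C₂ = 4.40·[1 − (39.326·0.34022 − 34.494·0.29253)/(4.8315)] = 4.40·0.31932 = 1.4050 mg/L.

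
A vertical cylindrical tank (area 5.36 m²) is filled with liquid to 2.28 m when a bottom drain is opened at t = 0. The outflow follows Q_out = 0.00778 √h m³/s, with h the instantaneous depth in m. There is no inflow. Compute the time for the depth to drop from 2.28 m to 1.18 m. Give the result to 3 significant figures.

Unsteady balance on liquid volume: A dh/dt = −0.00778 √h.
Separate and integrate: 2(√h − √h₀) = −(0.00778/A) t.
t = 2A(√h₀ − √h)/0.00778 = 2·5.36·(√2.28 − √1.18)/0.00778
  = 10.720 × (1.5100 − 1.0863) / 0.00778 = 583.80 s.

584 s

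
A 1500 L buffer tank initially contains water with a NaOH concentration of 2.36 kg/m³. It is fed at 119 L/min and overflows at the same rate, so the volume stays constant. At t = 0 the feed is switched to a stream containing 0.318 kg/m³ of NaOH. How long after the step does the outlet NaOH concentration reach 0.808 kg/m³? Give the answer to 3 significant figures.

18.0 min

Species balance: V dC/dt = Q(C_in − C) ⇒ τ = V/Q = 12.605 min.
C(t) = C_in + (C₀ − C_in) e^(−t/τ). Set C = 0.808 and solve for t:
e^(−t/τ) = (C − C_in)/(C₀ − C_in) = (0.808 − 0.318)/(2.36 − 0.318) = 0.23996
t = −τ ln(…) = 12.605 × 1.4273 = 17.991 min.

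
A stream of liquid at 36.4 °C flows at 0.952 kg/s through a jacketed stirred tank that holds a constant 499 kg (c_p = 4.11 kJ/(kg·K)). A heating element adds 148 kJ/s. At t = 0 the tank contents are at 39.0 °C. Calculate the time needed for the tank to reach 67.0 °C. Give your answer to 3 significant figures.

M c_p dT/dt = ṁ c_p (T_in − T) + Q̇.
τ = M/ṁ = 524.16 s; T_ss = T_in + Q̇/(ṁ c_p) = 74.225 °C.
T(t) = T_ss + (T₀ − T_ss) e^(−t/τ). Set T = 67.0:
e^(−t/τ) = (67.0 − 74.225)/(39.0 − 74.225) = 0.20512
t = −524.16 · ln(0.20512) = 830.36 s.

830 s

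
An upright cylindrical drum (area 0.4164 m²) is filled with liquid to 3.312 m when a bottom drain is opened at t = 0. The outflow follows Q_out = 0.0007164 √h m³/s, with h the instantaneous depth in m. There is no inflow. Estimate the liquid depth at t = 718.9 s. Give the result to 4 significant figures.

1.444 m

Volume balance on the tank: A dh/dt = −0.0007164 √h.
∫ h^(−1/2) dh = −(0.0007164/A) ∫ dt, giving 2√h = 2√h₀ − (0.0007164/A) t.
√h = √3.312 − 0.0007164·718.9/(2·0.4164) = 1.81989 − 0.618420 = 1.20147.
h = 1.20147² = 1.44353 m.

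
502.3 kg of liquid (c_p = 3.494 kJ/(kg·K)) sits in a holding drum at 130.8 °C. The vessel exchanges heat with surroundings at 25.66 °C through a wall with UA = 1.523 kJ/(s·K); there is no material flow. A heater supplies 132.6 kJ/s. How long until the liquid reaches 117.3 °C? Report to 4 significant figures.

Energy balance: M c_p dT/dt = −UA(T − T_amb) + Q̇.
τ = M c_p/UA = 1152.35 s; T_ss = T_amb + Q̇/UA = 25.66 + 132.6/1.523 = 112.725 °C.
T(t) = T_ss + (T₀ − T_ss)e^(−t/τ); set T = 117.3:
t = −τ ln[(T − T_ss)/(T₀ − T_ss)] = −1152.35 · ln(0.253112) = 1583.25 s.

1583 s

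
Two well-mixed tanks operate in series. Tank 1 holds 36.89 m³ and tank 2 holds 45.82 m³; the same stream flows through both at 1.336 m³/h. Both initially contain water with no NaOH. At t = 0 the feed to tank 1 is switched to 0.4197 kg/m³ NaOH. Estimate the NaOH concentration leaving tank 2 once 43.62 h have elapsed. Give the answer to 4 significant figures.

Time constants: τᵢ = Vᵢ/Q for each well-mixed tank.
τ₁ = 36.89/1.336 = 27.6123 h; τ₂ = 45.82/1.336 = 34.2964 h.
Tank 1: C₁ = C_in(1 − e^(−t/τ₁)). Tank 2 (τ₁ ≠ τ₂): C₂ = C_in[1 − (τ₁ e^(−t/τ₁) − τ₂ e^(−t/τ₂))/(τ₁ − τ₂)].
At t = 43.62: e^(−t/τ₁) = 0.206030, e^(−t/τ₂) = 0.280312.
C₂ = 0.4197·[1 − (27.6123·0.206030 − 34.2964·0.280312)/(-6.68413)] = 0.4197·0.412831 = 0.173265 kg/m³.

0.1733 kg/m³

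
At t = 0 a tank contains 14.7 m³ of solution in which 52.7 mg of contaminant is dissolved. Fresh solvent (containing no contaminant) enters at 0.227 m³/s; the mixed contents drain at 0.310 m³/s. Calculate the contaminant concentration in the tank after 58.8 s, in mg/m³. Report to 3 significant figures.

Total volume: dV/dt = Q_in − Q_out = -0.083000 m³/s, so V(t) = 14.7 − 0.083000 t and V(58.8) = 9.8196 m³.
Species balance (pure solvent in): dm/dt = −Q_out · m/V(t).
Separate: dm/m = −Q_out dt/V(t) ⇒ ln(m/m₀) = −(Q_out/(Q_in−Q_out)) ln(V/V₀).
m = m₀ (V₀/V)^(Q_out/(Q_in−Q_out)) = 52.7 × (14.7/9.8196)^(-3.7349) = 11.678 mg.
C = m/V = 11.678/9.8196 = 1.1892 mg/m³.

1.19 mg/m³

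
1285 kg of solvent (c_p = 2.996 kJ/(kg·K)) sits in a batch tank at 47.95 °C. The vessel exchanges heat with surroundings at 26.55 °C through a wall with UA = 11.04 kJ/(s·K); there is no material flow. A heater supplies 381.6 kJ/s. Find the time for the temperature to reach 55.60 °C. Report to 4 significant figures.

Lumped-capacitance energy balance: M c_p dT/dt = UA(T_amb − T) + Q̇.
τ = M c_p/UA = 348.719 s; T_ss = T_amb + Q̇/UA = 26.55 + 381.6/11.04 = 61.1152 °C.
T(t) = T_ss + (T₀ − T_ss)e^(−t/τ); set T = 55.60:
t = −τ ln[(T − T_ss)/(T₀ − T_ss)] = −348.719 · ln(0.418923) = 303.409 s.

303.4 s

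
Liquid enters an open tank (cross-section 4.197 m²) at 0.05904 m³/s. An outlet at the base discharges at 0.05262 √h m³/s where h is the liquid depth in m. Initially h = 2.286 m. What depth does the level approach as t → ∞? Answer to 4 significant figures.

1.259 m

Accumulation of liquid (constant cross-section A): A dh/dt = Q_in − 0.05262 √h. At steady state dh/dt = 0:
Q_in = 0.05262 √h_ss ⇒ √h_ss = 0.05904/0.05262 = 1.12201.
h_ss = 1.12201² = 1.25890 m. (Since h₀ = 2.286 m > h_ss, the level will fall toward this value.)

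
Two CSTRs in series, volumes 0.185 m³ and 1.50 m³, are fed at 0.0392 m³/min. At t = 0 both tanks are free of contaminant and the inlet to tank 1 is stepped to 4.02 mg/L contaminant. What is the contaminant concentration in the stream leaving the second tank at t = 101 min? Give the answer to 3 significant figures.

3.69 mg/L

Each tank obeys Vᵢ dCᵢ/dt = Q(Cᵢ₋₁ − Cᵢ), so τᵢ = Vᵢ/Q.
τ₁ = 0.185/0.0392 = 4.7194 min; τ₂ = 1.50/0.0392 = 38.265 min.
Tank 1: C₁ = C_in(1 − e^(−t/τ₁)). Tank 2 (τ₁ ≠ τ₂): C₂ = C_in[1 − (τ₁ e^(−t/τ₁) − τ₂ e^(−t/τ₂))/(τ₁ − τ₂)].
At t = 101: e^(−t/τ₁) = 5.0773e-10, e^(−t/τ₂) = 0.071399.
C₂ = 4.02·[1 − (4.7194·5.0773e-10 − 38.265·0.071399)/(-33.546)] = 4.02·0.91856 = 3.6926 mg/L.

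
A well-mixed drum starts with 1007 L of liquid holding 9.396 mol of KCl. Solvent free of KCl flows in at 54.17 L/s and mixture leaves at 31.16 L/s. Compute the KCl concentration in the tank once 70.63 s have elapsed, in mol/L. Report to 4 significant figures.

Total volume: dV/dt = Q_in − Q_out = 23.0100 L/s, so V(t) = 1007 + 23.0100 t and V(70.63) = 2632.20 L.
Solute balance: dm/dt = 0 − Q_out C = −Q_out m/V(t).
Separate: dm/m = −Q_out dt/V(t) ⇒ ln(m/m₀) = −(Q_out/(Q_in−Q_out)) ln(V/V₀).
m = m₀ (V₀/V)^(Q_out/(Q_in−Q_out)) = 9.396 × (1007/2632.20)^(1.35419) = 2.55772 mol.
C = m/V = 2.55772/2632.20 = 0.000971706 mol/L.

0.0009717 mol/L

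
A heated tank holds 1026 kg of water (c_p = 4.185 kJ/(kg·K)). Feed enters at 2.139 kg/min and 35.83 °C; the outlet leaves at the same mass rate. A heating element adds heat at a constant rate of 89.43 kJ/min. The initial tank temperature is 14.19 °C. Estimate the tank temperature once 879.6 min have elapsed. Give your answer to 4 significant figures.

40.77 °C

Energy balance: M c_p dT/dt = ṁ c_p (T_in − T) + 89.43.
τ = M/ṁ = 479.663 min; T_ss = T_in + Q̇/(ṁ c_p) = 35.83 + 89.43/(2.139·4.185) = 45.8203 °C.
Integrating: T(t) = T_ss + (T₀ − T_ss) e^(−t/τ).
T(879.6) = 45.8203 + (-31.6303)·e^(−879.6/479.663) = 45.8203 + (-31.6303)·0.159807 = 40.7655 °C.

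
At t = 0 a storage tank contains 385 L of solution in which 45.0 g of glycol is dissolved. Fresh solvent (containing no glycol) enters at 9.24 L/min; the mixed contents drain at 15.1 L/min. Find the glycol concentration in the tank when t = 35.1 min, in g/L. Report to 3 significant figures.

Let m(t) be the amount of glycol. Volume: V(t) = V₀ + (Q_in − Q_out) t = 385 − 5.8600 t; V(35.1) = 179.31 L.
Solute balance: dm/dt = 0 − Q_out C = −Q_out m/V(t).
Separate: dm/m = −Q_out dt/V(t) ⇒ ln(m/m₀) = −(Q_out/(Q_in−Q_out)) ln(V/V₀).
m = m₀ (V₀/V)^(Q_out/(Q_in−Q_out)) = 45.0 × (385/179.31)^(-2.5768) = 6.2822 g.
C = m/V = 6.2822/179.31 = 0.035035 g/L.

0.0350 g/L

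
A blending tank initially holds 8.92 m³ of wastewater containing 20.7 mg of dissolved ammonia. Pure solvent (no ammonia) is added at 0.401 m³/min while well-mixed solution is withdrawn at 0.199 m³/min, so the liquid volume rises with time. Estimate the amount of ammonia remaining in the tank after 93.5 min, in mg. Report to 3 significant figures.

6.75 mg

Let m(t) be the amount of ammonia. Volume: V(t) = V₀ + (Q_in − Q_out) t = 8.92 + 0.20200 t; V(93.5) = 27.807 m³.
Solute balance: dm/dt = 0 − Q_out C = −Q_out m/V(t).
dm/m = −Q_out dt/(V₀ + 0.20200 t); integrating gives ln(m/m₀) = −(Q_out/(Q_in−Q_out)) ln(V/V₀).
m = m₀ (V₀/V)^(Q_out/(Q_in−Q_out)) = 20.7 × (8.92/27.807)^(0.98515) = 6.7533 mg.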